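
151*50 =7550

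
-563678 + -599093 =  - 1162771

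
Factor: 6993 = 3^3*7^1 * 37^1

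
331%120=91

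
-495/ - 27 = 55/3 = 18.33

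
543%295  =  248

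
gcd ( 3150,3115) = 35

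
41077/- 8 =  - 5135 + 3/8 = - 5134.62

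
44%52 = 44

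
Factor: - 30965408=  - 2^5* 487^1 * 1987^1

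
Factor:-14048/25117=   -  2^5 * 439^1*25117^( - 1)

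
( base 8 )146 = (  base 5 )402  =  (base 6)250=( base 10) 102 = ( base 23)4A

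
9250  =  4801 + 4449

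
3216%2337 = 879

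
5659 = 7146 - 1487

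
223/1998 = 223/1998 = 0.11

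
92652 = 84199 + 8453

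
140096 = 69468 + 70628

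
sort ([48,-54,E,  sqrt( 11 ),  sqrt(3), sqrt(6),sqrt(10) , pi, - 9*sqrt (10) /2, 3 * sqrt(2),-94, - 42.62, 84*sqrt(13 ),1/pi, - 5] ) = [  -  94, - 54, - 42.62, - 9*sqrt(10)/2, - 5, 1/pi,sqrt(3 ),sqrt( 6), E, pi,sqrt(10 ), sqrt ( 11), 3*sqrt( 2 ),48,84*sqrt(13)]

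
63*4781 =301203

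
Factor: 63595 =5^1*7^1 * 23^1 * 79^1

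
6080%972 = 248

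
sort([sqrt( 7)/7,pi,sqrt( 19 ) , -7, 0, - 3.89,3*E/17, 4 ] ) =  [ - 7 , - 3.89,0,sqrt( 7)/7,3*E/17  ,  pi,4,sqrt( 19) ] 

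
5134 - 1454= 3680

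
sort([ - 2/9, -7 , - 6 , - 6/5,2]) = [ - 7, - 6,-6/5,-2/9,  2]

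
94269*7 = 659883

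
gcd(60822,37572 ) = 186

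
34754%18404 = 16350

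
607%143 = 35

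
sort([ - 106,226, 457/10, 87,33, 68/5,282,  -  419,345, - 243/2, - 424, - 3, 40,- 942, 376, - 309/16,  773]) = [ -942, - 424, - 419, - 243/2, - 106, - 309/16, - 3, 68/5,33,40,457/10 , 87,226, 282,345, 376, 773 ]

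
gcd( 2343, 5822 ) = 71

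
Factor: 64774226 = 2^1 * 11^1*29^1 * 101527^1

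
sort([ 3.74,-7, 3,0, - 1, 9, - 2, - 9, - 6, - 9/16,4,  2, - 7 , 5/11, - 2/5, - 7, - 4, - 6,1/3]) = [ - 9, - 7,-7, - 7,- 6, - 6, - 4, - 2 , - 1,-9/16, - 2/5,0,1/3, 5/11,2,3,3.74, 4,9]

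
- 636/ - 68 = 9 + 6/17 = 9.35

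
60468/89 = 60468/89= 679.42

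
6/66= 1/11 = 0.09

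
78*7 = 546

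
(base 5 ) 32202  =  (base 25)3C2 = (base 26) 35j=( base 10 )2177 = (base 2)100010000001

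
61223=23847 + 37376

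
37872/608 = 62 + 11/38= 62.29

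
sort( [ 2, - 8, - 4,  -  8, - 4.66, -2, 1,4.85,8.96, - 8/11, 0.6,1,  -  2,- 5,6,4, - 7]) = [ - 8 , - 8, - 7, - 5, - 4.66, - 4, - 2 , - 2, - 8/11,0.6,1 , 1,2,4,4.85, 6 , 8.96 ] 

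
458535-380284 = 78251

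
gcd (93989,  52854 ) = 1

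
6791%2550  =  1691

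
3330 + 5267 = 8597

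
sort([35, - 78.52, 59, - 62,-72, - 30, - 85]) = [ - 85, - 78.52, -72, - 62 , - 30 , 35, 59 ] 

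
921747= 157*5871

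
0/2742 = 0 = 0.00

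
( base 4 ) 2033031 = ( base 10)9165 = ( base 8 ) 21715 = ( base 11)6982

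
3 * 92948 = 278844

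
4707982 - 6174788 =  - 1466806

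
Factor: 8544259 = 757^1*11287^1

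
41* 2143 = 87863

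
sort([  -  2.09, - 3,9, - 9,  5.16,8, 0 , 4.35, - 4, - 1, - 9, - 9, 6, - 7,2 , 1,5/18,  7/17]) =[ - 9, - 9,-9,  -  7, - 4, - 3, - 2.09 , - 1, 0,5/18,7/17, 1,  2,4.35,5.16,6,8,9 ] 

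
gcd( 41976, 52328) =8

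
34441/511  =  34441/511= 67.40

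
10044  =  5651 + 4393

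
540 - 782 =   -  242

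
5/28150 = 1/5630 = 0.00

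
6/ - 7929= - 2/2643 = - 0.00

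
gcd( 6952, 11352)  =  88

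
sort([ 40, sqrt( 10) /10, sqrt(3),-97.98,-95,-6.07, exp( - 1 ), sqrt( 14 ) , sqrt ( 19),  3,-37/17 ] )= [ - 97.98,-95, - 6.07, - 37/17,sqrt( 10 )/10, exp(-1 ), sqrt( 3), 3,sqrt(14), sqrt (19 ), 40 ]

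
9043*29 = 262247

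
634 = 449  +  185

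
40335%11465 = 5940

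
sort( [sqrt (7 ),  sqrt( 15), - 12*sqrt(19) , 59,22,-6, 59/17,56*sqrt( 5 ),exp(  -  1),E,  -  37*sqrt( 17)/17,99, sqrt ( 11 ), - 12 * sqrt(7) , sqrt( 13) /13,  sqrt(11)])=[-12*sqrt (19),  -  12*sqrt( 7),  -  37*sqrt(17)/17,  -  6, sqrt(13)/13,exp( - 1), sqrt ( 7 ), E, sqrt( 11),sqrt( 11), 59/17,sqrt( 15 ) , 22, 59,99,56*sqrt( 5)]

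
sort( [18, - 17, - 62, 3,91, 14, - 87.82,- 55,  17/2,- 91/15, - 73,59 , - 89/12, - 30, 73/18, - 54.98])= [- 87.82 , - 73,-62,- 55,-54.98,-30, - 17, - 89/12 , - 91/15, 3,73/18,17/2, 14, 18, 59, 91] 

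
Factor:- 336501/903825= - 5^( - 2 ) * 11^2*13^( - 1) = - 121/325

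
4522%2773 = 1749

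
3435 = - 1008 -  - 4443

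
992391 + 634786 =1627177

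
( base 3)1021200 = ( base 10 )936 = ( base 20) 26G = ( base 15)426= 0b1110101000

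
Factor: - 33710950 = -2^1*5^2*7^1*13^1 * 31^1*239^1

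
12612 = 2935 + 9677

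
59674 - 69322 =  - 9648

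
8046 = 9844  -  1798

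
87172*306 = 26674632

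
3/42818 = 3/42818 = 0.00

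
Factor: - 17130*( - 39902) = 683521260 = 2^2*3^1*5^1 * 71^1*281^1 * 571^1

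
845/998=845/998  =  0.85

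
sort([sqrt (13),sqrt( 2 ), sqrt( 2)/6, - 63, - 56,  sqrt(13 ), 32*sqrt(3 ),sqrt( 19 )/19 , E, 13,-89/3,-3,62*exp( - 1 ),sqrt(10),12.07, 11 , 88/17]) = [ - 63,-56,-89/3,-3,  sqrt( 19) /19, sqrt( 2 )/6,  sqrt( 2 ),E,sqrt( 10 ), sqrt( 13 ), sqrt( 13 ), 88/17,11, 12.07, 13,  62*exp( - 1),32*sqrt(3 ) ] 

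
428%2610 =428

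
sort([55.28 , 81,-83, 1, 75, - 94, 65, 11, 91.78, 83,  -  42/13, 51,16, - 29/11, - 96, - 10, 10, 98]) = [ - 96,-94,-83,  -  10, - 42/13, - 29/11, 1,  10,11, 16, 51 , 55.28 , 65, 75, 81, 83, 91.78,98]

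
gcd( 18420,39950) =10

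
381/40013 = 381/40013 = 0.01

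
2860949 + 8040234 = 10901183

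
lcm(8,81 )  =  648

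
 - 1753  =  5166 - 6919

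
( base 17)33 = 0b110110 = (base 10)54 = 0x36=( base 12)46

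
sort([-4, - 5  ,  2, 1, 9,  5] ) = [ - 5,  -  4, 1,2,5,9 ] 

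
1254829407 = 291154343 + 963675064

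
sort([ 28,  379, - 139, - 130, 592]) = [ - 139, - 130,28,379, 592]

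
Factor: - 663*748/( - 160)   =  123981/40=2^( - 3)*3^1*5^( - 1)*11^1*13^1*17^2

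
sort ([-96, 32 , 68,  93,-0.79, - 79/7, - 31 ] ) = [-96, - 31,-79/7 , - 0.79,32,68,93]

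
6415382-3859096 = 2556286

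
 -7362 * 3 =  - 22086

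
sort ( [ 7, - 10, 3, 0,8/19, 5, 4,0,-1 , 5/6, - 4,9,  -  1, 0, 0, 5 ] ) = [-10, - 4, - 1, - 1, 0, 0,0 , 0, 8/19,5/6, 3, 4, 5, 5, 7, 9 ] 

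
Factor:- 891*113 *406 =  -40877298= - 2^1*  3^4*7^1 * 11^1  *29^1 *113^1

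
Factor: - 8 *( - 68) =2^5*17^1 = 544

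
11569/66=175 + 19/66 = 175.29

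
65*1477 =96005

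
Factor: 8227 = 19^1*433^1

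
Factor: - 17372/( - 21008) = 43/52= 2^(  -  2)*13^(-1)*43^1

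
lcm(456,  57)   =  456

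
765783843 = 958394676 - 192610833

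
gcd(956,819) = 1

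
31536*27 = 851472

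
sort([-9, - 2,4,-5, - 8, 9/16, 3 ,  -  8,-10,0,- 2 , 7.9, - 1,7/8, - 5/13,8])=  [ - 10  ,- 9, -8,-8,- 5, - 2,-2, - 1, - 5/13,0, 9/16, 7/8,3, 4, 7.9, 8]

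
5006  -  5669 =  - 663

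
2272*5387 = 12239264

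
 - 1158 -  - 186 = - 972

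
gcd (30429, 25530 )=69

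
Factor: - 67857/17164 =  - 2^( -2 )*3^1*7^( - 1)*613^( - 1) * 22619^1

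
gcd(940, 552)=4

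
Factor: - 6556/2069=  - 2^2*11^1*149^1* 2069^ ( -1) 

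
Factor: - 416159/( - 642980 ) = 2^ ( - 2)* 5^( - 1 )*13^ ( - 1)* 2473^( - 1)*416159^1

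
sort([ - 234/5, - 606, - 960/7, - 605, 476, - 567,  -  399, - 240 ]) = [ - 606, - 605, - 567 , - 399, - 240, - 960/7, - 234/5,476]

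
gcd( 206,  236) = 2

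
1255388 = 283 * 4436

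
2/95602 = 1/47801 = 0.00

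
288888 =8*36111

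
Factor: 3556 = 2^2 * 7^1 * 127^1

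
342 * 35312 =12076704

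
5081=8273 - 3192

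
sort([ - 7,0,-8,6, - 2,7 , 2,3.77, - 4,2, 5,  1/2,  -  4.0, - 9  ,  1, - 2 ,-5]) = [ - 9, - 8, - 7,  -  5, - 4, - 4.0 , - 2, - 2,0,1/2,  1,  2,2, 3.77, 5, 6,7]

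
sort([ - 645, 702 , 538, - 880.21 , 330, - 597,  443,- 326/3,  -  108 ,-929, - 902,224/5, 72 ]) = [-929, - 902, - 880.21, - 645, -597 ,- 326/3,-108, 224/5,72 , 330,443, 538,702] 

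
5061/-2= -2531 + 1/2  =  - 2530.50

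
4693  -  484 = 4209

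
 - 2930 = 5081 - 8011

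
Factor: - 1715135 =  - 5^1 * 37^1*73^1 * 127^1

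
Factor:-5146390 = - 2^1*5^1*514639^1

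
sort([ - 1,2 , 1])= [ - 1,1,2]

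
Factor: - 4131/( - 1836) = 9/4 =2^(  -  2 )*3^2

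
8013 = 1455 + 6558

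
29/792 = 29/792 = 0.04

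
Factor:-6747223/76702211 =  - 7^1*19^1*97^1*337^ ( - 1)  *523^1*227603^ ( - 1)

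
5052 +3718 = 8770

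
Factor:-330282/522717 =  - 110094/174239 = - 2^1*3^1*13^( - 2)*59^1*311^1*1031^ ( - 1 )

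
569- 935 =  - 366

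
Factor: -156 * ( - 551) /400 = 21489/100 = 2^( - 2)*3^1 * 5^ ( - 2 ) * 13^1 * 19^1 *29^1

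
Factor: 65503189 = 65503189^1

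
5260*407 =2140820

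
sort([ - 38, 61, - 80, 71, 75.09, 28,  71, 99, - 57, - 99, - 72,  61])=[-99 , -80, - 72, - 57 ,-38,28,61,61 , 71, 71, 75.09 , 99]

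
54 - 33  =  21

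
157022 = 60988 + 96034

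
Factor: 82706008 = 2^3*7^1*11^1 * 134263^1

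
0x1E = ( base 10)30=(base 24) 16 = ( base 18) 1c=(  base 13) 24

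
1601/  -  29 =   -  1601/29 = - 55.21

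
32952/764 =43 + 25/191 = 43.13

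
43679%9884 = 4143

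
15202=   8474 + 6728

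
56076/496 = 14019/124 = 113.06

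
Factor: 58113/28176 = 2^( - 4 )*3^1* 11^1 = 33/16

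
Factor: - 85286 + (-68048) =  - 153334 = - 2^1*76667^1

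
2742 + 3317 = 6059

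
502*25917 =13010334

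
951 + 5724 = 6675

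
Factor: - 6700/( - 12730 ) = 10/19 = 2^1*5^1*19^(  -  1)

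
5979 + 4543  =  10522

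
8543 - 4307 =4236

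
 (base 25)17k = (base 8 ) 1464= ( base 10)820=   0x334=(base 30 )RA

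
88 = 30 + 58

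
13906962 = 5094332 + 8812630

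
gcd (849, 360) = 3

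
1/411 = 1/411 = 0.00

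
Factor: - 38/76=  -1/2  =  - 2^(-1) 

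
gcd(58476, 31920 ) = 12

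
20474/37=20474/37 =553.35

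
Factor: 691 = 691^1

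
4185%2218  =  1967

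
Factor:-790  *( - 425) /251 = 2^1*5^3*17^1*79^1*251^ (-1) = 335750/251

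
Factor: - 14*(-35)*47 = 2^1*5^1*7^2*47^1 = 23030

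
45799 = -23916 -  - 69715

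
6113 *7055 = 43127215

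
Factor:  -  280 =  - 2^3*5^1*7^1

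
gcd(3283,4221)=469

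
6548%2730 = 1088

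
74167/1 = 74167 = 74167.00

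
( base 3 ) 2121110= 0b11101101110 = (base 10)1902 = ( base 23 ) 3dg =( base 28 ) 2bq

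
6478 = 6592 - 114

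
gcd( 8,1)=1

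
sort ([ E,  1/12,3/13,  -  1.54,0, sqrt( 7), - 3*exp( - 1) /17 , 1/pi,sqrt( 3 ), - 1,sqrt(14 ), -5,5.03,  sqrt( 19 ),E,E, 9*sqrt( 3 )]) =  [ - 5,- 1.54,  -  1, - 3 * exp( - 1)/17, 0,1/12, 3/13, 1/pi,sqrt(3),sqrt( 7),E,E, E,sqrt(14),sqrt(19 ),5.03,  9*sqrt(3 )] 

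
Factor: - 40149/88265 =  - 3^3*5^( - 1 )*127^( - 1)*139^( - 1)*1487^1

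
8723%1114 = 925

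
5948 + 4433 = 10381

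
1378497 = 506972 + 871525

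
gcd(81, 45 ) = 9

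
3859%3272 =587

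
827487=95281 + 732206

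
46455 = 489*95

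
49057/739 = 66+ 283/739=66.38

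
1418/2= 709 = 709.00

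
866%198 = 74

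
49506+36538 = 86044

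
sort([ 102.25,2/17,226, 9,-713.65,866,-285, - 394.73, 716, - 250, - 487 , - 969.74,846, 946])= [ - 969.74,  -  713.65,  -  487,  -  394.73, - 285 , - 250, 2/17,9, 102.25,  226, 716, 846, 866, 946 ] 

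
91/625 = 91/625 = 0.15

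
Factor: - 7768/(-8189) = 2^3*19^(  -  1 )*431^( - 1) * 971^1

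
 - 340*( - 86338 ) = 29354920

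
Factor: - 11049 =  - 3^1*29^1 *127^1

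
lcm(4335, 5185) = 264435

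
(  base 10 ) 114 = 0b1110010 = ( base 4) 1302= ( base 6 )310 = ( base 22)54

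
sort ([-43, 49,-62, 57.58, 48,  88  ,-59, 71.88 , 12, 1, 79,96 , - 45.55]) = [ - 62 ,-59, -45.55 ,-43,1, 12, 48,49, 57.58, 71.88, 79, 88, 96] 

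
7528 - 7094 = 434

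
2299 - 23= 2276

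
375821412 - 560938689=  - 185117277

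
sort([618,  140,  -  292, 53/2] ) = [-292, 53/2, 140, 618] 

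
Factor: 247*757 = 186979 = 13^1 * 19^1*757^1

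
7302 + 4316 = 11618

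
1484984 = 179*8296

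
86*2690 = 231340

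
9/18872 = 9/18872 = 0.00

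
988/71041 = 52/3739= 0.01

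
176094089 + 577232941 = 753327030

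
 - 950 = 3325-4275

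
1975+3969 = 5944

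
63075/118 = 63075/118   =  534.53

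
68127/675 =22709/225 = 100.93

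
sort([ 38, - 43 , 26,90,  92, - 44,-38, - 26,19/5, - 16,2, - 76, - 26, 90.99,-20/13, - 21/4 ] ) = [ - 76, - 44, - 43, -38, - 26, - 26, - 16, - 21/4, - 20/13,2, 19/5, 26,38, 90,90.99, 92]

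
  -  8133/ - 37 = 219  +  30/37 = 219.81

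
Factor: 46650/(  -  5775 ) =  - 622/77 = -2^1 * 7^(  -  1)*11^(  -  1)*311^1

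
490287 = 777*631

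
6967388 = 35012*199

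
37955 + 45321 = 83276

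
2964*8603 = 25499292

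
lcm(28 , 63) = 252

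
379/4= 94 + 3/4 =94.75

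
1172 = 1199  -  27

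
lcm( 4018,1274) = 52234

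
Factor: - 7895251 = -7^1*13^1 * 53^1 * 1637^1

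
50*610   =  30500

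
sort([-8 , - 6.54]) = [ - 8,-6.54 ] 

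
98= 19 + 79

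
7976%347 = 342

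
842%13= 10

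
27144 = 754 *36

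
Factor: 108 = 2^2*3^3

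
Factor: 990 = 2^1*3^2*5^1*11^1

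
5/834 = 5/834 = 0.01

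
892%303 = 286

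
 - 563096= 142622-705718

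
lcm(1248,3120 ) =6240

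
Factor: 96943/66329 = 7^1*11^1*19^( - 1) * 1259^1*3491^(-1)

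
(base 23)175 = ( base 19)1hb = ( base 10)695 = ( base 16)2b7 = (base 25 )12K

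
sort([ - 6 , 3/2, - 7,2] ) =[-7,  -  6,3/2,2 ] 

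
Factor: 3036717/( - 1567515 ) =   -  3^2*5^( - 1)*31^(-1 )*47^1*2393^1*3371^( - 1 ) = - 1012239/522505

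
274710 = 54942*5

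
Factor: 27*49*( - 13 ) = - 3^3*7^2*13^1 = - 17199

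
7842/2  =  3921= 3921.00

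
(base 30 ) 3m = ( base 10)112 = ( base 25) 4C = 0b1110000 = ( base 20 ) 5c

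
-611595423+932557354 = 320961931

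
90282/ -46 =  - 45141/23 =-1962.65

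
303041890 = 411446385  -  108404495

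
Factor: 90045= 3^3*5^1*23^1*29^1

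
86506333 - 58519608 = 27986725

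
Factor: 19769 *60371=53^1*73^1*373^1*827^1 = 1193474299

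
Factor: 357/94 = 2^( -1)*3^1*7^1*17^1 * 47^( - 1)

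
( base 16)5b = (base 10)91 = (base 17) 56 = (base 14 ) 67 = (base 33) 2p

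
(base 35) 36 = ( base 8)157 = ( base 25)4b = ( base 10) 111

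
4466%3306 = 1160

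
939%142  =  87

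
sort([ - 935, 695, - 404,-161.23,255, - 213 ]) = [ - 935, - 404, - 213, - 161.23, 255  ,  695] 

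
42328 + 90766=133094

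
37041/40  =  37041/40 = 926.02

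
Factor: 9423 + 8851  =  2^1*9137^1 = 18274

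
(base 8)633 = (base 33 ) CF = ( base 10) 411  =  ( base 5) 3121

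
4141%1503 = 1135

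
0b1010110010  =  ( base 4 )22302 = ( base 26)10e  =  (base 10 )690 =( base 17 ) 26a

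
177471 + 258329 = 435800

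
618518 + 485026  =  1103544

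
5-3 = 2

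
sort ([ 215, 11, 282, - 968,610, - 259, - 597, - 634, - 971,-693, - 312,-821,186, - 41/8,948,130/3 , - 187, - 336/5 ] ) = [ - 971, - 968, - 821, - 693, - 634, - 597, - 312, - 259, - 187, - 336/5,- 41/8, 11, 130/3, 186,215, 282,610,948 ] 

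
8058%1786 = 914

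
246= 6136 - 5890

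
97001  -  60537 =36464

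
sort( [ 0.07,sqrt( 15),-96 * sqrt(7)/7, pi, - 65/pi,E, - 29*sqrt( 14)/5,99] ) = [-96*sqrt(7)/7, - 29*sqrt(14 )/5,-65/pi , 0.07, E,pi,sqrt( 15 ),99]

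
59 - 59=0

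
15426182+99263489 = 114689671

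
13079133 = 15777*829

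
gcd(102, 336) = 6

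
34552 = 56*617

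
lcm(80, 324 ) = 6480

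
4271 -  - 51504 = 55775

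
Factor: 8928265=5^1*61^1*73^1*401^1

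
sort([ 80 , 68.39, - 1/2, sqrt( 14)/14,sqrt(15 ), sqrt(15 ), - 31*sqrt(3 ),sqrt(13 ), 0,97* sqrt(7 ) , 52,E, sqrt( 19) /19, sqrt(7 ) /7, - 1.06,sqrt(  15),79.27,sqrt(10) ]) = [ - 31*sqrt(3 ), - 1.06 , - 1/2,0,sqrt( 19 ) /19,sqrt(14)/14, sqrt(7 ) /7,  E,sqrt(10),sqrt ( 13),sqrt(15 ),sqrt(15 ), sqrt(15 ),  52,68.39,79.27,80, 97*sqrt( 7 )]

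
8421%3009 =2403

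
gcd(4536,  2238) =6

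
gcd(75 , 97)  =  1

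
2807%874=185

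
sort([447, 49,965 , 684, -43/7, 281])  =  [-43/7, 49, 281, 447 , 684,965 ]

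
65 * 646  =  41990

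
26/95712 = 13/47856= 0.00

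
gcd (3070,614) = 614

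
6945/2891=6945/2891 = 2.40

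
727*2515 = 1828405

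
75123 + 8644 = 83767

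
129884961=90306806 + 39578155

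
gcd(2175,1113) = 3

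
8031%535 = 6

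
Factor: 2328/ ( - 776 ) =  - 3^1 = - 3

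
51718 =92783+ - 41065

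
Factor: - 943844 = -2^2*11^1*19^1*1129^1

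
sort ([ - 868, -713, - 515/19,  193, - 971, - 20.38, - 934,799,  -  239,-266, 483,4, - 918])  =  [ - 971,-934, - 918 ,  -  868 , - 713,-266, - 239, - 515/19, - 20.38,4, 193,483,799]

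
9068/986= 4534/493= 9.20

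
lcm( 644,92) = 644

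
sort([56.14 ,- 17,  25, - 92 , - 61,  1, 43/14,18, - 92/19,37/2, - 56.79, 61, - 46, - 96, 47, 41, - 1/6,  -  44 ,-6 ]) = [  -  96, - 92, - 61, - 56.79, - 46,  -  44, - 17, - 6, - 92/19, - 1/6,1,  43/14, 18, 37/2, 25, 41,  47, 56.14, 61 ]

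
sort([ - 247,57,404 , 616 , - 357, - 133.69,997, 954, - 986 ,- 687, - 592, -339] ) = [ -986,-687, - 592, - 357,-339, - 247,-133.69, 57,404,  616,954,997]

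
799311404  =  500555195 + 298756209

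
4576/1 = 4576 = 4576.00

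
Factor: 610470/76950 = 119/15 = 3^(-1 ) * 5^( - 1)*7^1  *  17^1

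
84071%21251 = 20318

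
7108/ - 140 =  - 51 + 8/35 = - 50.77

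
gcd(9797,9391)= 1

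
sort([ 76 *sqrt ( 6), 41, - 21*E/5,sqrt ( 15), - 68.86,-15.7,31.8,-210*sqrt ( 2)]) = [-210 *sqrt(2 ),  -  68.86,-15.7, - 21* E/5,sqrt( 15 ),  31.8, 41,76*sqrt(6 ) ]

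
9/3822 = 3/1274 = 0.00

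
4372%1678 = 1016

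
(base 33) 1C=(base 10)45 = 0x2D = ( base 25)1k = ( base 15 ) 30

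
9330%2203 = 518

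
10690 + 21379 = 32069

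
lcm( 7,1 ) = 7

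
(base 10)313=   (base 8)471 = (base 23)de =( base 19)g9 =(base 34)97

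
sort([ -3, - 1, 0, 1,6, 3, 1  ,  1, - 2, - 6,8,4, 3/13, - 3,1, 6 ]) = [-6,- 3, -3,- 2, - 1, 0, 3/13, 1, 1,1, 1,3, 4,6,  6,  8]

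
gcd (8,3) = 1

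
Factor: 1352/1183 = 8/7 = 2^3*7^( - 1 )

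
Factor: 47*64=2^6*47^1 =3008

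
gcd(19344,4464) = 1488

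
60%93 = 60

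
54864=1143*48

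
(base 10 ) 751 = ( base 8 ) 1357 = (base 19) 21a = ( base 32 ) nf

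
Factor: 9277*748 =6939196 = 2^2*11^1*17^1*9277^1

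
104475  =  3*34825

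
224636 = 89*2524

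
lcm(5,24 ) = 120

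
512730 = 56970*9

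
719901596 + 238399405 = 958301001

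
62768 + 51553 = 114321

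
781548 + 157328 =938876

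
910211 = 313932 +596279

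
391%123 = 22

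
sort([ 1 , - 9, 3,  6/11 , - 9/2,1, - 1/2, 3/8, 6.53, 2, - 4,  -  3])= [ - 9, - 9/2 ,-4, - 3,  -  1/2, 3/8,6/11, 1 , 1, 2, 3 , 6.53]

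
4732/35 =135+1/5 = 135.20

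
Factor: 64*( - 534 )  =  -34176=- 2^7* 3^1*89^1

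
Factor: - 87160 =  - 2^3*5^1*2179^1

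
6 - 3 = 3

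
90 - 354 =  - 264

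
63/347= 63/347 =0.18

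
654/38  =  327/19 = 17.21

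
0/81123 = 0 = 0.00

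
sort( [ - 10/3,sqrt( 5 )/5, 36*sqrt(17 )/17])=[ - 10/3,sqrt( 5) /5,36*sqrt ( 17)/17]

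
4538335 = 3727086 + 811249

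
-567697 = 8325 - 576022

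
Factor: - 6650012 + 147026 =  - 6502986 = - 2^1 * 3^2*7^2*73^1*101^1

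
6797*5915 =40204255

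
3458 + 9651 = 13109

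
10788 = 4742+6046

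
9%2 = 1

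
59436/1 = 59436 = 59436.00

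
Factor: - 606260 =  - 2^2*5^1*30313^1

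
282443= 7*40349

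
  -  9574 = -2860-6714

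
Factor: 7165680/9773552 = 3^1*5^1*73^1 * 409^1 * 610847^ (  -  1) = 447855/610847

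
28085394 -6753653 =21331741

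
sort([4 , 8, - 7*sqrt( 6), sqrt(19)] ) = [ - 7 * sqrt( 6),4,sqrt(19),  8]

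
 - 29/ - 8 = 3+5/8= 3.62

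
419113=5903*71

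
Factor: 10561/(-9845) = -59/55=- 5^ (-1)*11^ (-1 )*59^1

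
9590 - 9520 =70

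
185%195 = 185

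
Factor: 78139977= 3^1*1019^1*25561^1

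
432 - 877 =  - 445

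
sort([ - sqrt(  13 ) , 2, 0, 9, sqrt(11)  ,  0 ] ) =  [ - sqrt( 13 ) , 0, 0, 2,sqrt(11),9] 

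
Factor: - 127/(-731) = 17^(-1 ) * 43^(  -  1)*127^1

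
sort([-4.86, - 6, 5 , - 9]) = [-9, - 6, - 4.86,5] 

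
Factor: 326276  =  2^2 * 81569^1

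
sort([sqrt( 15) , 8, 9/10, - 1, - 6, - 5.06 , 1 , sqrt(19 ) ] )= [ -6 , - 5.06, - 1,9/10 , 1 , sqrt (15), sqrt( 19),  8]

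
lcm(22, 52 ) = 572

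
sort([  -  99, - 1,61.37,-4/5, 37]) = [ - 99,-1,  -  4/5 , 37,61.37 ]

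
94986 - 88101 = 6885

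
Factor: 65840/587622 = 40/357 =2^3*3^(  -  1 )* 5^1*7^( - 1 ) *17^ (-1) 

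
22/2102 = 11/1051 = 0.01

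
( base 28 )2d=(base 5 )234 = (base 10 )69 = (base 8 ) 105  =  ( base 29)2b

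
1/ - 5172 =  - 1+5171/5172= - 0.00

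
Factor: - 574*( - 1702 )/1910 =2^1*5^(-1 )*7^1*23^1*37^1*41^1*191^( - 1) = 488474/955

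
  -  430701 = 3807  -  434508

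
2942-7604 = -4662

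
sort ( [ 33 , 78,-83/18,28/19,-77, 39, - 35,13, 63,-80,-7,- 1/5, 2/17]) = [ - 80, - 77,  -  35  , - 7, - 83/18, - 1/5, 2/17, 28/19, 13,33,39,63,78 ]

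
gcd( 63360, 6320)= 80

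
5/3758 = 5/3758 = 0.00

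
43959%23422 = 20537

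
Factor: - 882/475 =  -2^1*3^2 * 5^(-2)*7^2*19^(  -  1)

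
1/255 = 1/255  =  0.00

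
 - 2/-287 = 2/287=0.01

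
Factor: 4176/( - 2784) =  - 3/2 = - 2^(- 1) * 3^1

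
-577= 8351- 8928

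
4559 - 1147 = 3412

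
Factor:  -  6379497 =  - 3^2*19^1*37307^1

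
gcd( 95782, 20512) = 2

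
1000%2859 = 1000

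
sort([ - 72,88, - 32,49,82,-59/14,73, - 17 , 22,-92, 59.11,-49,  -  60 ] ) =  [ - 92, - 72,-60, - 49, - 32, - 17, - 59/14,22, 49,59.11, 73,82,88 ]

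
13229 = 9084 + 4145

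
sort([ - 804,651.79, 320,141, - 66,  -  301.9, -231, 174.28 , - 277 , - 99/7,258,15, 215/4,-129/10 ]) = [ - 804, - 301.9, - 277, - 231, - 66, -99/7 ,-129/10, 15, 215/4,141, 174.28, 258 , 320, 651.79 ] 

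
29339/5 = 5867 + 4/5 = 5867.80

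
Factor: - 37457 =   -  7^1 * 5351^1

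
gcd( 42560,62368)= 32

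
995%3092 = 995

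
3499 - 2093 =1406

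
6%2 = 0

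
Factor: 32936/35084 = 2^1*7^(- 2)*23^1 = 46/49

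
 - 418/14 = -30 + 1/7 = - 29.86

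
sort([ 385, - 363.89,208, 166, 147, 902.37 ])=[ - 363.89, 147, 166, 208,385, 902.37]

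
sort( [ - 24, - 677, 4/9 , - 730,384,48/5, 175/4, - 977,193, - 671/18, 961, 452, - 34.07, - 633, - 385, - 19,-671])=[ - 977, - 730, - 677, - 671 , - 633, - 385, - 671/18, - 34.07, - 24, - 19, 4/9, 48/5, 175/4,193, 384, 452, 961 ]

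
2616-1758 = 858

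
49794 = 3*16598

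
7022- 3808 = 3214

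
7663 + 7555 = 15218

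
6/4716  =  1/786=0.00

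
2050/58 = 1025/29 =35.34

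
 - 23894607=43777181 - 67671788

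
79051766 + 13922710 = 92974476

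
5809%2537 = 735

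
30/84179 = 30/84179= 0.00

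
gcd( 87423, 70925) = 1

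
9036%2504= 1524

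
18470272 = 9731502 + 8738770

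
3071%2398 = 673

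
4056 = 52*78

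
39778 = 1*39778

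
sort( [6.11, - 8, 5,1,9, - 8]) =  [-8,-8,1, 5,6.11,9] 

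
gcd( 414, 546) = 6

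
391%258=133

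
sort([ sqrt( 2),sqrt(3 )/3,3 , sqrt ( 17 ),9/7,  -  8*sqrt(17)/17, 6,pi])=[-8 * sqrt(17 ) /17,sqrt( 3)/3, 9/7,sqrt(2 ),3, pi, sqrt( 17),6]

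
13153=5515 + 7638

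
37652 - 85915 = - 48263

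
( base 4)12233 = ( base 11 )362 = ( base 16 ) 1af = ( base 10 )431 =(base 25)h6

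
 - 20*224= - 4480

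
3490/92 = 37 + 43/46  =  37.93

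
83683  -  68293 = 15390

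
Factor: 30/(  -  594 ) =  - 3^( - 2)*5^1*11^( - 1) = - 5/99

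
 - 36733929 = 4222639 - 40956568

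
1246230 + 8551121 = 9797351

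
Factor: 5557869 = 3^3*205847^1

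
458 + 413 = 871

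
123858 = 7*17694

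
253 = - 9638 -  - 9891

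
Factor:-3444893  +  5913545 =2^2*3^1*205721^1=2468652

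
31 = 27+4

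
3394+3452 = 6846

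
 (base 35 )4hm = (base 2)1010110001101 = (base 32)5CD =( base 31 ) 5mu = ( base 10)5517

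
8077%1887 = 529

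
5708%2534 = 640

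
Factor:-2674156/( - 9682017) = 2^2*3^( - 1)*271^( - 1)*11909^ (-1)*668539^1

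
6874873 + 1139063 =8013936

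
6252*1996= 12478992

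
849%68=33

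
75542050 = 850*88873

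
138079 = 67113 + 70966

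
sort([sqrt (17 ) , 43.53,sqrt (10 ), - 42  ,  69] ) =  [-42,sqrt(10 ),sqrt (17 ),43.53 , 69]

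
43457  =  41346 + 2111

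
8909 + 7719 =16628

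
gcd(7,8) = 1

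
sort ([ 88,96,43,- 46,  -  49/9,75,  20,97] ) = [ - 46, - 49/9,20,43, 75,88, 96 , 97] 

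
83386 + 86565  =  169951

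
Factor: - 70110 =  - 2^1 * 3^2 * 5^1*19^1*41^1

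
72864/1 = 72864 = 72864.00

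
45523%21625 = 2273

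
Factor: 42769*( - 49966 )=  - 2136995854 = - 2^1 *7^1*19^1*43^1 * 83^1*2251^1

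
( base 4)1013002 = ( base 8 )10702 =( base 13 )20B9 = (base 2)1000111000010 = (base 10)4546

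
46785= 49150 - 2365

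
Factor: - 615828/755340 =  - 51319/62945= - 5^( - 1)  *19^1*37^1*73^1*12589^( - 1)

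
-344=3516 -3860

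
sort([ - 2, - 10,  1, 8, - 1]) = [ - 10, - 2,  -  1,1, 8] 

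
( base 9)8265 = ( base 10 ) 6053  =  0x17A5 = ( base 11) 4603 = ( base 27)885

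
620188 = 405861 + 214327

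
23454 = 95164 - 71710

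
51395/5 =10279=10279.00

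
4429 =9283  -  4854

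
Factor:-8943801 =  - 3^1*1307^1*2281^1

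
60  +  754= 814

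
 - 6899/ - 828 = 8 + 275/828 = 8.33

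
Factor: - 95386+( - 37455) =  - 132841 = - 71^1 * 1871^1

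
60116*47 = 2825452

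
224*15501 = 3472224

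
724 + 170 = 894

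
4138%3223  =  915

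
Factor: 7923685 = 5^1*7^1*11^2*1871^1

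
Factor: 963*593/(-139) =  - 571059/139 = -  3^2*107^1*139^(- 1) * 593^1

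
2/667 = 2/667=   0.00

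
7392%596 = 240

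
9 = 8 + 1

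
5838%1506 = 1320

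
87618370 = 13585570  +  74032800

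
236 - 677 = - 441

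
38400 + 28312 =66712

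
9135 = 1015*9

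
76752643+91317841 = 168070484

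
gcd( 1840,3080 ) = 40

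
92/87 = 1+5/87 = 1.06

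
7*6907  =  48349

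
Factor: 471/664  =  2^(-3 )*3^1*83^( - 1)*157^1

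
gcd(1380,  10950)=30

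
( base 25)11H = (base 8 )1233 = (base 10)667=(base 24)13J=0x29b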